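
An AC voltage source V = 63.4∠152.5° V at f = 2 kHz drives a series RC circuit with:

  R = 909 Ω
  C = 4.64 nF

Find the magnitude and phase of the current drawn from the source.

Step 1 — Angular frequency: ω = 2π·f = 2π·2000 = 1.257e+04 rad/s.
Step 2 — Component impedances:
  R: Z = R = 909 Ω
  C: Z = 1/(jωC) = -j/(ω·C) = 0 - j1.715e+04 Ω
Step 3 — Series combination: Z_total = R + C = 909 - j1.715e+04 Ω = 1.717e+04∠-87.0° Ω.
Step 4 — Source phasor: V = 63.4∠152.5° V = -56.24 + j29.27 V.
Step 5 — Ohm's law: I = V / Z_total = (-56.24 + j29.27) / (909 - j1.715e+04) = -0.001875 - j0.00318 A.
Step 6 — Convert to polar: |I| = 0.003692 A, ∠I = -120.5°.

I = 0.003692∠-120.5° A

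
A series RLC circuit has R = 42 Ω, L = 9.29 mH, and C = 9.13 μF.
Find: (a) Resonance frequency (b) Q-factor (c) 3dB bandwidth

Step 1 — Resonance condition Im(Z)=0 gives ω₀ = 1/√(LC).
Step 2 — ω₀ = 1/√(0.00929·9.13e-06) = 3434 rad/s.
Step 3 — f₀ = ω₀/(2π) = 546.5 Hz.
Step 4 — Series Q: Q = ω₀L/R = 3434·0.00929/42 = 0.7595.
Step 5 — 3dB bandwidth: Δω = ω₀/Q = 4521 rad/s; BW = Δω/(2π) = 719.5 Hz.

(a) f₀ = 546.5 Hz  (b) Q = 0.7595  (c) BW = 719.5 Hz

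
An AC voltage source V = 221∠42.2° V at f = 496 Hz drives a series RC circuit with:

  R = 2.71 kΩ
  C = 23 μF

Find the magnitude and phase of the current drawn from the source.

Step 1 — Angular frequency: ω = 2π·f = 2π·496 = 3116 rad/s.
Step 2 — Component impedances:
  R: Z = R = 2710 Ω
  C: Z = 1/(jωC) = -j/(ω·C) = 0 - j13.95 Ω
Step 3 — Series combination: Z_total = R + C = 2710 - j13.95 Ω = 2710∠-0.3° Ω.
Step 4 — Source phasor: V = 221∠42.2° V = 163.7 + j148.5 V.
Step 5 — Ohm's law: I = V / Z_total = (163.7 + j148.5) / (2710 - j13.95) = 0.06013 + j0.05509 A.
Step 6 — Convert to polar: |I| = 0.08155 A, ∠I = 42.5°.

I = 0.08155∠42.5° A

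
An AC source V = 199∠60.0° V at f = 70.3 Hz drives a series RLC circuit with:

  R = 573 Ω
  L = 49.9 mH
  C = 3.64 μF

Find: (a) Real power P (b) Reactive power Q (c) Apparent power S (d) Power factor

Step 1 — Angular frequency: ω = 2π·f = 2π·70.3 = 441.7 rad/s.
Step 2 — Component impedances:
  R: Z = R = 573 Ω
  L: Z = jωL = j·441.7·0.0499 = 0 + j22.04 Ω
  C: Z = 1/(jωC) = -j/(ω·C) = 0 - j622 Ω
Step 3 — Series combination: Z_total = R + L + C = 573 - j599.9 Ω = 829.6∠-46.3° Ω.
Step 4 — Source phasor: V = 199∠60.0° V = 99.5 + j172.3 V.
Step 5 — Current: I = V / Z = -0.06738 + j0.2302 A = 0.2399∠106.3° A.
Step 6 — Complex power: S = V·I* = 32.97 - j34.52 VA.
Step 7 — Real power: P = Re(S) = 32.97 W.
Step 8 — Reactive power: Q = Im(S) = -34.52 VAR.
Step 9 — Apparent power: |S| = 47.74 VA.
Step 10 — Power factor: PF = P/|S| = 0.6907 (leading).

(a) P = 32.97 W  (b) Q = -34.52 VAR  (c) S = 47.74 VA  (d) PF = 0.6907 (leading)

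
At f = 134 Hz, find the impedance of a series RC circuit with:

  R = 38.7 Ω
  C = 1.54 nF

Step 1 — Angular frequency: ω = 2π·f = 2π·134 = 841.9 rad/s.
Step 2 — Component impedances:
  R: Z = R = 38.7 Ω
  C: Z = 1/(jωC) = -j/(ω·C) = 0 - j7.712e+05 Ω
Step 3 — Series combination: Z_total = R + C = 38.7 - j7.712e+05 Ω = 7.712e+05∠-90.0° Ω.

Z = 38.7 - j7.712e+05 Ω = 7.712e+05∠-90.0° Ω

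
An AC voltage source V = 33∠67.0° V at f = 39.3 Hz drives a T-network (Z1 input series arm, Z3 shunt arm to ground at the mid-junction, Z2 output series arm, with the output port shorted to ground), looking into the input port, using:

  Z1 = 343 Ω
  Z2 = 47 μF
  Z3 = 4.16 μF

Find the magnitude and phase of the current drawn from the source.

Step 1 — Angular frequency: ω = 2π·f = 2π·39.3 = 246.9 rad/s.
Step 2 — Component impedances:
  Z1: Z = R = 343 Ω
  Z2: Z = 1/(jωC) = -j/(ω·C) = 0 - j86.16 Ω
  Z3: Z = 1/(jωC) = -j/(ω·C) = 0 - j973.5 Ω
Step 3 — With the output port shorted to ground, the output series arm Z2 runs from the junction to ground; the shunt arm Z3 also runs from the junction to ground. They appear in parallel: Z3 || Z2 = 0 - j79.16 Ω.
Step 4 — Series with input arm Z1: Z_in = Z1 + (Z3 || Z2) = 343 - j79.16 Ω = 352∠-13.0° Ω.
Step 5 — Source phasor: V = 33∠67.0° V = 12.89 + j30.38 V.
Step 6 — Ohm's law: I = V / Z_total = (12.89 + j30.38) / (343 - j79.16) = 0.01629 + j0.09232 A.
Step 7 — Convert to polar: |I| = 0.09375 A, ∠I = 80.0°.

I = 0.09375∠80.0° A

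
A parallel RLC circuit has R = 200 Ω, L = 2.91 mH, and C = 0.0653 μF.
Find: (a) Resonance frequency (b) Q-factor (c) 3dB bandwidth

Step 1 — Resonance: ω₀ = 1/√(LC) = 1/√(0.00291·6.53e-08) = 7.254e+04 rad/s.
Step 2 — f₀ = ω₀/(2π) = 1.155e+04 Hz.
Step 3 — Parallel Q: Q = R/(ω₀L) = 200/(7.254e+04·0.00291) = 0.9474.
Step 4 — Bandwidth: Δω = ω₀/Q = 7.657e+04 rad/s; BW = Δω/(2π) = 1.219e+04 Hz.

(a) f₀ = 1.155e+04 Hz  (b) Q = 0.9474  (c) BW = 1.219e+04 Hz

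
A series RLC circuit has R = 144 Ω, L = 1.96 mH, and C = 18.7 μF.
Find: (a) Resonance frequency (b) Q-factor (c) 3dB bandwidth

Step 1 — Resonance condition Im(Z)=0 gives ω₀ = 1/√(LC).
Step 2 — ω₀ = 1/√(0.00196·1.87e-05) = 5223 rad/s.
Step 3 — f₀ = ω₀/(2π) = 831.3 Hz.
Step 4 — Series Q: Q = ω₀L/R = 5223·0.00196/144 = 0.0711.
Step 5 — 3dB bandwidth: Δω = ω₀/Q = 7.347e+04 rad/s; BW = Δω/(2π) = 1.169e+04 Hz.

(a) f₀ = 831.3 Hz  (b) Q = 0.0711  (c) BW = 1.169e+04 Hz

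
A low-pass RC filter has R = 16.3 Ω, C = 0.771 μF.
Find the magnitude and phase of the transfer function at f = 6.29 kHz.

Step 1 — Angular frequency: ω = 2π·6290 = 3.952e+04 rad/s.
Step 2 — Transfer function: H(jω) = 1/(1 + jωRC).
Step 3 — Denominator: 1 + jωRC = 1 + j·3.952e+04·16.3·7.71e-07 = 1 + j0.4967.
Step 4 — H = 0.8021 - j0.3984.
Step 5 — Magnitude: |H| = 0.8956 (-1.0 dB); phase: φ = -26.4°.

|H| = 0.8956 (-1.0 dB), φ = -26.4°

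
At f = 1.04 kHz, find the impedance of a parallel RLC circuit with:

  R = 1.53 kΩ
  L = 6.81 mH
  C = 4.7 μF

Step 1 — Angular frequency: ω = 2π·f = 2π·1040 = 6535 rad/s.
Step 2 — Component impedances:
  R: Z = R = 1530 Ω
  L: Z = jωL = j·6535·0.00681 = 0 + j44.5 Ω
  C: Z = 1/(jωC) = -j/(ω·C) = 0 - j32.56 Ω
Step 3 — Parallel combination: 1/Z_total = 1/R + 1/L + 1/C; Z_total = 9.565 - j120.6 Ω = 121∠-85.5° Ω.

Z = 9.565 - j120.6 Ω = 121∠-85.5° Ω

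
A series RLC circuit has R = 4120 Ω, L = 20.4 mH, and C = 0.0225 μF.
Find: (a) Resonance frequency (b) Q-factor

Step 1 — Resonance condition Im(Z)=0 gives ω₀ = 1/√(LC).
Step 2 — ω₀ = 1/√(0.0204·2.25e-08) = 4.668e+04 rad/s.
Step 3 — f₀ = ω₀/(2π) = 7429 Hz.
Step 4 — Series Q: Q = ω₀L/R = 4.668e+04·0.0204/4120 = 0.2311.

(a) f₀ = 7429 Hz  (b) Q = 0.2311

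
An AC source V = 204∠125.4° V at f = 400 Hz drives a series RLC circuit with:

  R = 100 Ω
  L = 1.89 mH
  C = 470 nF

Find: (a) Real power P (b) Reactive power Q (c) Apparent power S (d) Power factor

Step 1 — Angular frequency: ω = 2π·f = 2π·400 = 2513 rad/s.
Step 2 — Component impedances:
  R: Z = R = 100 Ω
  L: Z = jωL = j·2513·0.00189 = 0 + j4.75 Ω
  C: Z = 1/(jωC) = -j/(ω·C) = 0 - j846.6 Ω
Step 3 — Series combination: Z_total = R + L + C = 100 - j841.8 Ω = 847.7∠-83.2° Ω.
Step 4 — Source phasor: V = 204∠125.4° V = -118.2 + j166.3 V.
Step 5 — Current: I = V / Z = -0.2112 - j0.1153 A = 0.2406∠-151.4° A.
Step 6 — Complex power: S = V·I* = 5.791 - j48.75 VA.
Step 7 — Real power: P = Re(S) = 5.791 W.
Step 8 — Reactive power: Q = Im(S) = -48.75 VAR.
Step 9 — Apparent power: |S| = 49.09 VA.
Step 10 — Power factor: PF = P/|S| = 0.118 (leading).

(a) P = 5.791 W  (b) Q = -48.75 VAR  (c) S = 49.09 VA  (d) PF = 0.118 (leading)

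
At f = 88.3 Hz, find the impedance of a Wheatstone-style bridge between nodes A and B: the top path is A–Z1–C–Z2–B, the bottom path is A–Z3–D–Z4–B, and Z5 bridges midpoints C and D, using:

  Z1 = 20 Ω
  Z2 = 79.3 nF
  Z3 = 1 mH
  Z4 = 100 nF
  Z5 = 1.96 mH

Step 1 — Angular frequency: ω = 2π·f = 2π·88.3 = 554.8 rad/s.
Step 2 — Component impedances:
  Z1: Z = R = 20 Ω
  Z2: Z = 1/(jωC) = -j/(ω·C) = 0 - j2.273e+04 Ω
  Z3: Z = jωL = j·554.8·0.001 = 0 + j0.5548 Ω
  Z4: Z = 1/(jωC) = -j/(ω·C) = 0 - j1.802e+04 Ω
  Z5: Z = jωL = j·554.8·0.00196 = 0 + j1.087 Ω
Step 3 — Bridge requires nodal analysis (the Z5 bridge couples midpoints C and D, so the two paths cannot be reduced to a simple series/parallel combination). Setting node B to ground and injecting 1 A at node A, the 3-node admittance system at A, C, D solves to V_A = Z_AB = 0.05328 - j1.005e+04 Ω = 1.005e+04∠-90.0° Ω.

Z = 0.05328 - j1.005e+04 Ω = 1.005e+04∠-90.0° Ω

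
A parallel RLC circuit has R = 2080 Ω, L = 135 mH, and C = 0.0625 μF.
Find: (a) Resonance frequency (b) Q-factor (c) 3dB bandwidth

Step 1 — Resonance: ω₀ = 1/√(LC) = 1/√(0.135·6.25e-08) = 1.089e+04 rad/s.
Step 2 — f₀ = ω₀/(2π) = 1733 Hz.
Step 3 — Parallel Q: Q = R/(ω₀L) = 2080/(1.089e+04·0.135) = 1.415.
Step 4 — Bandwidth: Δω = ω₀/Q = 7692 rad/s; BW = Δω/(2π) = 1224 Hz.

(a) f₀ = 1733 Hz  (b) Q = 1.415  (c) BW = 1224 Hz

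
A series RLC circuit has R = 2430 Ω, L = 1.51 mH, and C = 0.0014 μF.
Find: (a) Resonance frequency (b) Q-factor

Step 1 — Resonance condition Im(Z)=0 gives ω₀ = 1/√(LC).
Step 2 — ω₀ = 1/√(0.00151·1.4e-09) = 6.878e+05 rad/s.
Step 3 — f₀ = ω₀/(2π) = 1.095e+05 Hz.
Step 4 — Series Q: Q = ω₀L/R = 6.878e+05·0.00151/2430 = 0.4274.

(a) f₀ = 1.095e+05 Hz  (b) Q = 0.4274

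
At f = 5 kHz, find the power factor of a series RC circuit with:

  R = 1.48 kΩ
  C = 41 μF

Step 1 — Angular frequency: ω = 2π·f = 2π·5000 = 3.142e+04 rad/s.
Step 2 — Component impedances:
  R: Z = R = 1480 Ω
  C: Z = 1/(jωC) = -j/(ω·C) = 0 - j0.7764 Ω
Step 3 — Series combination: Z_total = R + C = 1480 - j0.7764 Ω = 1480∠-0.0° Ω.
Step 4 — Power factor: PF = cos(φ) = Re(Z)/|Z| = 1480/1480 = 1.
Step 5 — Type: Im(Z) = -0.7764 ⇒ leading (phase φ = -0.0°).

PF = 1 (leading, φ = -0.0°)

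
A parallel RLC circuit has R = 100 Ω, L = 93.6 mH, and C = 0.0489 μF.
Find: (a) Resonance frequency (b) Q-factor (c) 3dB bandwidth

Step 1 — Resonance: ω₀ = 1/√(LC) = 1/√(0.0936·4.89e-08) = 1.478e+04 rad/s.
Step 2 — f₀ = ω₀/(2π) = 2352 Hz.
Step 3 — Parallel Q: Q = R/(ω₀L) = 100/(1.478e+04·0.0936) = 0.07228.
Step 4 — Bandwidth: Δω = ω₀/Q = 2.045e+05 rad/s; BW = Δω/(2π) = 3.255e+04 Hz.

(a) f₀ = 2352 Hz  (b) Q = 0.07228  (c) BW = 3.255e+04 Hz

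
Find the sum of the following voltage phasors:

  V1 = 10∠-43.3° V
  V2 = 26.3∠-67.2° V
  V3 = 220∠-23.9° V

Step 1 — Convert each phasor to rectangular form:
  V1 = 10·(cos(-43.3°) + j·sin(-43.3°)) = 7.278 - j6.858 V
  V2 = 26.3·(cos(-67.2°) + j·sin(-67.2°)) = 10.19 - j24.25 V
  V3 = 220·(cos(-23.9°) + j·sin(-23.9°)) = 201.1 - j89.13 V
Step 2 — Sum components: V_total = 218.6 - j120.2 V.
Step 3 — Convert to polar: |V_total| = 249.5 V, ∠V_total = -28.8°.

V_total = 249.5∠-28.8° V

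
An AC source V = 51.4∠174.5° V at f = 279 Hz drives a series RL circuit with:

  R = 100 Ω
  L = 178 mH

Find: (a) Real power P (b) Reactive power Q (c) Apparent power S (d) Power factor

Step 1 — Angular frequency: ω = 2π·f = 2π·279 = 1753 rad/s.
Step 2 — Component impedances:
  R: Z = R = 100 Ω
  L: Z = jωL = j·1753·0.178 = 0 + j312 Ω
Step 3 — Series combination: Z_total = R + L = 100 + j312 Ω = 327.7∠72.2° Ω.
Step 4 — Source phasor: V = 51.4∠174.5° V = -51.16 + j4.926 V.
Step 5 — Current: I = V / Z = -0.03334 + j0.1533 A = 0.1569∠102.3° A.
Step 6 — Complex power: S = V·I* = 2.461 + j7.678 VA.
Step 7 — Real power: P = Re(S) = 2.461 W.
Step 8 — Reactive power: Q = Im(S) = 7.678 VAR.
Step 9 — Apparent power: |S| = 8.063 VA.
Step 10 — Power factor: PF = P/|S| = 0.3052 (lagging).

(a) P = 2.461 W  (b) Q = 7.678 VAR  (c) S = 8.063 VA  (d) PF = 0.3052 (lagging)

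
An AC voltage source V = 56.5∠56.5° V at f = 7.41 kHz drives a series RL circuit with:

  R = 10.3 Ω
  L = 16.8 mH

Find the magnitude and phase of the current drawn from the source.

Step 1 — Angular frequency: ω = 2π·f = 2π·7410 = 4.656e+04 rad/s.
Step 2 — Component impedances:
  R: Z = R = 10.3 Ω
  L: Z = jωL = j·4.656e+04·0.0168 = 0 + j782.2 Ω
Step 3 — Series combination: Z_total = R + L = 10.3 + j782.2 Ω = 782.2∠89.2° Ω.
Step 4 — Source phasor: V = 56.5∠56.5° V = 31.18 + j47.11 V.
Step 5 — Ohm's law: I = V / Z_total = (31.18 + j47.11) / (10.3 + j782.2) = 0.06075 - j0.03907 A.
Step 6 — Convert to polar: |I| = 0.07223 A, ∠I = -32.7°.

I = 0.07223∠-32.7° A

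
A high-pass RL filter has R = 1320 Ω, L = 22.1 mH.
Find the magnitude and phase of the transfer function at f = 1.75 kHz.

Step 1 — Angular frequency: ω = 2π·1750 = 1.1e+04 rad/s.
Step 2 — Transfer function: H(jω) = jωL/(R + jωL).
Step 3 — Numerator jωL = j·243; denominator R + jωL = 1320 + j243.
Step 4 — H = 0.03278 + j0.1781.
Step 5 — Magnitude: |H| = 0.1811 (-14.8 dB); phase: φ = 79.6°.

|H| = 0.1811 (-14.8 dB), φ = 79.6°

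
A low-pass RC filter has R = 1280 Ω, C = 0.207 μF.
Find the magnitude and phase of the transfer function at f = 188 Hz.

Step 1 — Angular frequency: ω = 2π·188 = 1181 rad/s.
Step 2 — Transfer function: H(jω) = 1/(1 + jωRC).
Step 3 — Denominator: 1 + jωRC = 1 + j·1181·1280·2.07e-07 = 1 + j0.313.
Step 4 — H = 0.9108 - j0.2851.
Step 5 — Magnitude: |H| = 0.9543 (-0.4 dB); phase: φ = -17.4°.

|H| = 0.9543 (-0.4 dB), φ = -17.4°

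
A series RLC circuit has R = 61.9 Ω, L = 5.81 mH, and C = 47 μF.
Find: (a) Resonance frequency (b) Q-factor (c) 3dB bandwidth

Step 1 — Resonance: ω₀ = 1/√(LC) = 1/√(0.00581·4.7e-05) = 1914 rad/s.
Step 2 — f₀ = ω₀/(2π) = 304.6 Hz.
Step 3 — Series Q: Q = ω₀L/R = 1914·0.00581/61.9 = 0.1796.
Step 4 — Bandwidth: Δω = ω₀/Q = 1.065e+04 rad/s; BW = Δω/(2π) = 1696 Hz.

(a) f₀ = 304.6 Hz  (b) Q = 0.1796  (c) BW = 1696 Hz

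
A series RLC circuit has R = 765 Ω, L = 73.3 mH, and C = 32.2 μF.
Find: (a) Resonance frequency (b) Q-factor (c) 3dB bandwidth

Step 1 — Resonance: ω₀ = 1/√(LC) = 1/√(0.0733·3.22e-05) = 650.9 rad/s.
Step 2 — f₀ = ω₀/(2π) = 103.6 Hz.
Step 3 — Series Q: Q = ω₀L/R = 650.9·0.0733/765 = 0.06237.
Step 4 — Bandwidth: Δω = ω₀/Q = 1.044e+04 rad/s; BW = Δω/(2π) = 1661 Hz.

(a) f₀ = 103.6 Hz  (b) Q = 0.06237  (c) BW = 1661 Hz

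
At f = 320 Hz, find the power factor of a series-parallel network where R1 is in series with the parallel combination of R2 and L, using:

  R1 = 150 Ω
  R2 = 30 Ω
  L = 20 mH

Step 1 — Angular frequency: ω = 2π·f = 2π·320 = 2011 rad/s.
Step 2 — Component impedances:
  R1: Z = R = 150 Ω
  R2: Z = R = 30 Ω
  L: Z = jωL = j·2011·0.02 = 0 + j40.21 Ω
Step 3 — Parallel branch: R2 || L = 1/(1/R2 + 1/L) = 19.27 + j14.38 Ω.
Step 4 — Series with R1: Z_total = R1 + (R2 || L) = 169.3 + j14.38 Ω = 169.9∠4.9° Ω.
Step 5 — Power factor: PF = cos(φ) = Re(Z)/|Z| = 169.27/169.88 = 0.9964.
Step 6 — Type: Im(Z) = 14.38 ⇒ lagging (phase φ = 4.9°).

PF = 0.9964 (lagging, φ = 4.9°)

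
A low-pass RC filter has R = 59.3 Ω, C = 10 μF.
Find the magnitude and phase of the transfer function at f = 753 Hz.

Step 1 — Angular frequency: ω = 2π·753 = 4731 rad/s.
Step 2 — Transfer function: H(jω) = 1/(1 + jωRC).
Step 3 — Denominator: 1 + jωRC = 1 + j·4731·59.3·1e-05 = 1 + j2.806.
Step 4 — H = 0.1127 - j0.3163.
Step 5 — Magnitude: |H| = 0.3357 (-9.5 dB); phase: φ = -70.4°.

|H| = 0.3357 (-9.5 dB), φ = -70.4°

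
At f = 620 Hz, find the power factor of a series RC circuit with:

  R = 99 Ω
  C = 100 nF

Step 1 — Angular frequency: ω = 2π·f = 2π·620 = 3896 rad/s.
Step 2 — Component impedances:
  R: Z = R = 99 Ω
  C: Z = 1/(jωC) = -j/(ω·C) = 0 - j2567 Ω
Step 3 — Series combination: Z_total = R + C = 99 - j2567 Ω = 2569∠-87.8° Ω.
Step 4 — Power factor: PF = cos(φ) = Re(Z)/|Z| = 99/2569 = 0.03854.
Step 5 — Type: Im(Z) = -2567 ⇒ leading (phase φ = -87.8°).

PF = 0.03854 (leading, φ = -87.8°)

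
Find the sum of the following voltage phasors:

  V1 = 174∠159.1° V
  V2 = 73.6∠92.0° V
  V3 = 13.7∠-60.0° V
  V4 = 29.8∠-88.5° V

Step 1 — Convert each phasor to rectangular form:
  V1 = 174·(cos(159.1°) + j·sin(159.1°)) = -162.6 + j62.07 V
  V2 = 73.6·(cos(92.0°) + j·sin(92.0°)) = -2.569 + j73.56 V
  V3 = 13.7·(cos(-60.0°) + j·sin(-60.0°)) = 6.85 - j11.86 V
  V4 = 29.8·(cos(-88.5°) + j·sin(-88.5°)) = 0.7801 - j29.79 V
Step 2 — Sum components: V_total = -157.5 + j93.97 V.
Step 3 — Convert to polar: |V_total| = 183.4 V, ∠V_total = 149.2°.

V_total = 183.4∠149.2° V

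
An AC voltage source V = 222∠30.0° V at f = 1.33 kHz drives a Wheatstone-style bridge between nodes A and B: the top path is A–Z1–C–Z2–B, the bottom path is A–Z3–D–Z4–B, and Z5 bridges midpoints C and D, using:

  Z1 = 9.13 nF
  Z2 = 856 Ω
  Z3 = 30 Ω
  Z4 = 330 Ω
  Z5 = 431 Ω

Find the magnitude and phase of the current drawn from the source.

Step 1 — Angular frequency: ω = 2π·f = 2π·1330 = 8357 rad/s.
Step 2 — Component impedances:
  Z1: Z = 1/(jωC) = -j/(ω·C) = 0 - j1.311e+04 Ω
  Z2: Z = R = 856 Ω
  Z3: Z = R = 30 Ω
  Z4: Z = R = 330 Ω
  Z5: Z = R = 431 Ω
Step 3 — Bridge requires nodal analysis (the Z5 bridge couples midpoints C and D, so the two paths cannot be reduced to a simple series/parallel combination). Setting node B to ground and injecting 1 A at node A, the 3-node admittance system at A, C, D solves to V_A = Z_AB = 292.6 - j1.061 Ω = 292.6∠-0.2° Ω.
Step 4 — Source phasor: V = 222∠30.0° V = 192.3 + j111 V.
Step 5 — Ohm's law: I = V / Z_total = (192.3 + j111) / (292.6 - j1.061) = 0.6556 + j0.3817 A.
Step 6 — Convert to polar: |I| = 0.7586 A, ∠I = 30.2°.

I = 0.7586∠30.2° A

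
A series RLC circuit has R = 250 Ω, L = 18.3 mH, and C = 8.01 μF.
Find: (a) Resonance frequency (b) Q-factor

Step 1 — Resonance condition Im(Z)=0 gives ω₀ = 1/√(LC).
Step 2 — ω₀ = 1/√(0.0183·8.01e-06) = 2612 rad/s.
Step 3 — f₀ = ω₀/(2π) = 415.7 Hz.
Step 4 — Series Q: Q = ω₀L/R = 2612·0.0183/250 = 0.1912.

(a) f₀ = 415.7 Hz  (b) Q = 0.1912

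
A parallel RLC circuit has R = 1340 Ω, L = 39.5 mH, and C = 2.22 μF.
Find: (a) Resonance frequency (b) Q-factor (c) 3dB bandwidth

Step 1 — Resonance: ω₀ = 1/√(LC) = 1/√(0.0395·2.22e-06) = 3377 rad/s.
Step 2 — f₀ = ω₀/(2π) = 537.5 Hz.
Step 3 — Parallel Q: Q = R/(ω₀L) = 1340/(3377·0.0395) = 10.05.
Step 4 — Bandwidth: Δω = ω₀/Q = 336.2 rad/s; BW = Δω/(2π) = 53.5 Hz.

(a) f₀ = 537.5 Hz  (b) Q = 10.05  (c) BW = 53.5 Hz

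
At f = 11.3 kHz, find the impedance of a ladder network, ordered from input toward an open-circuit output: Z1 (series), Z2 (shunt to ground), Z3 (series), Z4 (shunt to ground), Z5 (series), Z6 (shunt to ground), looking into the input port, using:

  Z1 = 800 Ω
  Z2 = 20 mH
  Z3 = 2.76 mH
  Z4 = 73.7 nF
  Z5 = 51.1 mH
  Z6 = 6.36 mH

Step 1 — Angular frequency: ω = 2π·f = 2π·1.13e+04 = 7.1e+04 rad/s.
Step 2 — Component impedances:
  Z1: Z = R = 800 Ω
  Z2: Z = jωL = j·7.1e+04·0.02 = 0 + j1420 Ω
  Z3: Z = jωL = j·7.1e+04·0.00276 = 0 + j196 Ω
  Z4: Z = 1/(jωC) = -j/(ω·C) = 0 - j191.1 Ω
  Z5: Z = jωL = j·7.1e+04·0.0511 = 0 + j3628 Ω
  Z6: Z = jωL = j·7.1e+04·0.00636 = 0 + j451.6 Ω
Step 3 — Ladder network (open output): work backward from the far end, alternating series and parallel combinations. Z_in = 800 - j4.553 Ω = 800∠-0.3° Ω.

Z = 800 - j4.553 Ω = 800∠-0.3° Ω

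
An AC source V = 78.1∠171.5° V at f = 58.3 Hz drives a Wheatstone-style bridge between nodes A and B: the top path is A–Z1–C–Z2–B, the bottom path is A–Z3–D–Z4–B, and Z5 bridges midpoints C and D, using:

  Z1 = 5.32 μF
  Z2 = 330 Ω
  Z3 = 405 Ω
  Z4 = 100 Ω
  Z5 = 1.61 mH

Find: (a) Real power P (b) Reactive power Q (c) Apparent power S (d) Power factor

Step 1 — Angular frequency: ω = 2π·f = 2π·58.3 = 366.3 rad/s.
Step 2 — Component impedances:
  Z1: Z = 1/(jωC) = -j/(ω·C) = 0 - j513.1 Ω
  Z2: Z = R = 330 Ω
  Z3: Z = R = 405 Ω
  Z4: Z = R = 100 Ω
  Z5: Z = jωL = j·366.3·0.00161 = 0 + j0.5898 Ω
Step 3 — Bridge requires nodal analysis (the Z5 bridge couples midpoints C and D, so the two paths cannot be reduced to a simple series/parallel combination). Setting node B to ground and injecting 1 A at node A, the 3-node admittance system at A, C, D solves to V_A = Z_AB = 326.2 - j197.1 Ω = 381.1∠-31.1° Ω.
Step 4 — Source phasor: V = 78.1∠171.5° V = -77.24 + j11.54 V.
Step 5 — Current: I = V / Z = -0.1891 - j0.07888 A = 0.2049∠-157.4° A.
Step 6 — Complex power: S = V·I* = 13.7 - j8.276 VA.
Step 7 — Real power: P = Re(S) = 13.7 W.
Step 8 — Reactive power: Q = Im(S) = -8.276 VAR.
Step 9 — Apparent power: |S| = 16 VA.
Step 10 — Power factor: PF = P/|S| = 0.8559 (leading).

(a) P = 13.7 W  (b) Q = -8.276 VAR  (c) S = 16 VA  (d) PF = 0.8559 (leading)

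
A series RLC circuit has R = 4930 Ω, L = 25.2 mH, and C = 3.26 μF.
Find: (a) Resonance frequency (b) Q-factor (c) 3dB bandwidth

Step 1 — Resonance condition Im(Z)=0 gives ω₀ = 1/√(LC).
Step 2 — ω₀ = 1/√(0.0252·3.26e-06) = 3489 rad/s.
Step 3 — f₀ = ω₀/(2π) = 555.3 Hz.
Step 4 — Series Q: Q = ω₀L/R = 3489·0.0252/4930 = 0.01783.
Step 5 — 3dB bandwidth: Δω = ω₀/Q = 1.956e+05 rad/s; BW = Δω/(2π) = 3.114e+04 Hz.

(a) f₀ = 555.3 Hz  (b) Q = 0.01783  (c) BW = 3.114e+04 Hz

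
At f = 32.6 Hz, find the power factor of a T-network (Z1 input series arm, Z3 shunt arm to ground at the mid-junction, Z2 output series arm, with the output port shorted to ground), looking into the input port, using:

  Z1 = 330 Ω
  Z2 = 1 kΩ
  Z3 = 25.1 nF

Step 1 — Angular frequency: ω = 2π·f = 2π·32.6 = 204.8 rad/s.
Step 2 — Component impedances:
  Z1: Z = R = 330 Ω
  Z2: Z = R = 1000 Ω
  Z3: Z = 1/(jωC) = -j/(ω·C) = 0 - j1.945e+05 Ω
Step 3 — With the output port shorted to ground, the output series arm Z2 runs from the junction to ground; the shunt arm Z3 also runs from the junction to ground. They appear in parallel: Z3 || Z2 = 1000 - j5.141 Ω.
Step 4 — Series with input arm Z1: Z_in = Z1 + (Z3 || Z2) = 1330 - j5.141 Ω = 1330∠-0.2° Ω.
Step 5 — Power factor: PF = cos(φ) = Re(Z)/|Z| = 1330/1330 = 1.
Step 6 — Type: Im(Z) = -5.141 ⇒ leading (phase φ = -0.2°).

PF = 1 (leading, φ = -0.2°)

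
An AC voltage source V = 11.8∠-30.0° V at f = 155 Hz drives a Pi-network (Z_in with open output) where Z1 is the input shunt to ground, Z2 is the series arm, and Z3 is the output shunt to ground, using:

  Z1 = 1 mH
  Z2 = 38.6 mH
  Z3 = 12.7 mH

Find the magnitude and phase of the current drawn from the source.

Step 1 — Angular frequency: ω = 2π·f = 2π·155 = 973.9 rad/s.
Step 2 — Component impedances:
  Z1: Z = jωL = j·973.9·0.001 = 0 + j0.9739 Ω
  Z2: Z = jωL = j·973.9·0.0386 = 0 + j37.59 Ω
  Z3: Z = jωL = j·973.9·0.0127 = 0 + j12.37 Ω
Step 3 — With open output, the series arm Z2 and the output shunt Z3 appear in series to ground: Z2 + Z3 = 0 + j49.96 Ω.
Step 4 — Parallel with input shunt Z1: Z_in = Z1 || (Z2 + Z3) = 0 + j0.9553 Ω = 0.9553∠90.0° Ω.
Step 5 — Source phasor: V = 11.8∠-30.0° V = 10.22 - j5.9 V.
Step 6 — Ohm's law: I = V / Z_total = (10.22 - j5.9) / (0 + j0.9553) = -6.176 - j10.7 A.
Step 7 — Convert to polar: |I| = 12.35 A, ∠I = -120.0°.

I = 12.35∠-120.0° A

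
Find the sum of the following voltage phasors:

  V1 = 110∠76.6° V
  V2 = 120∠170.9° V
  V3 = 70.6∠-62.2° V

Step 1 — Convert each phasor to rectangular form:
  V1 = 110·(cos(76.6°) + j·sin(76.6°)) = 25.49 + j107 V
  V2 = 120·(cos(170.9°) + j·sin(170.9°)) = -118.5 + j18.98 V
  V3 = 70.6·(cos(-62.2°) + j·sin(-62.2°)) = 32.93 - j62.45 V
Step 2 — Sum components: V_total = -60.07 + j63.53 V.
Step 3 — Convert to polar: |V_total| = 87.44 V, ∠V_total = 133.4°.

V_total = 87.44∠133.4° V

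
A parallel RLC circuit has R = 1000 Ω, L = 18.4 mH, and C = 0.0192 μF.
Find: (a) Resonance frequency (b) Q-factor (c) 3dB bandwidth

Step 1 — Resonance: ω₀ = 1/√(LC) = 1/√(0.0184·1.92e-08) = 5.32e+04 rad/s.
Step 2 — f₀ = ω₀/(2π) = 8468 Hz.
Step 3 — Parallel Q: Q = R/(ω₀L) = 1000/(5.32e+04·0.0184) = 1.022.
Step 4 — Bandwidth: Δω = ω₀/Q = 5.208e+04 rad/s; BW = Δω/(2π) = 8289 Hz.

(a) f₀ = 8468 Hz  (b) Q = 1.022  (c) BW = 8289 Hz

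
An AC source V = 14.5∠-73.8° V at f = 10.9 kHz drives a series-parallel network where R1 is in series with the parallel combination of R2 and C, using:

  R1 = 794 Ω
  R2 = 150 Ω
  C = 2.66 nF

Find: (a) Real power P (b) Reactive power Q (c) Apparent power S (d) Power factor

Step 1 — Angular frequency: ω = 2π·f = 2π·1.09e+04 = 6.849e+04 rad/s.
Step 2 — Component impedances:
  R1: Z = R = 794 Ω
  R2: Z = R = 150 Ω
  C: Z = 1/(jωC) = -j/(ω·C) = 0 - j5489 Ω
Step 3 — Parallel branch: R2 || C = 1/(1/R2 + 1/C) = 149.9 - j4.096 Ω.
Step 4 — Series with R1: Z_total = R1 + (R2 || C) = 943.9 - j4.096 Ω = 943.9∠-0.2° Ω.
Step 5 — Source phasor: V = 14.5∠-73.8° V = 4.045 - j13.92 V.
Step 6 — Current: I = V / Z = 0.00435 - j0.01473 A = 0.01536∠-73.6° A.
Step 7 — Complex power: S = V·I* = 0.2227 - j0.0009666 VA.
Step 8 — Real power: P = Re(S) = 0.2227 W.
Step 9 — Reactive power: Q = Im(S) = -0.0009666 VAR.
Step 10 — Apparent power: |S| = 0.2227 VA.
Step 11 — Power factor: PF = P/|S| = 1 (leading).

(a) P = 0.2227 W  (b) Q = -0.0009666 VAR  (c) S = 0.2227 VA  (d) PF = 1 (leading)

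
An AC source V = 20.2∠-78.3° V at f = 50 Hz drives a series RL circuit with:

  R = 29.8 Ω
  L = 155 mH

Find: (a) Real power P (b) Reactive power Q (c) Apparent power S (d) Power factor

Step 1 — Angular frequency: ω = 2π·f = 2π·50 = 314.2 rad/s.
Step 2 — Component impedances:
  R: Z = R = 29.8 Ω
  L: Z = jωL = j·314.2·0.155 = 0 + j48.69 Ω
Step 3 — Series combination: Z_total = R + L = 29.8 + j48.69 Ω = 57.09∠58.5° Ω.
Step 4 — Source phasor: V = 20.2∠-78.3° V = 4.096 - j19.78 V.
Step 5 — Current: I = V / Z = -0.2581 - j0.2421 A = 0.3538∠-136.8° A.
Step 6 — Complex power: S = V·I* = 3.731 + j6.096 VA.
Step 7 — Real power: P = Re(S) = 3.731 W.
Step 8 — Reactive power: Q = Im(S) = 6.096 VAR.
Step 9 — Apparent power: |S| = 7.147 VA.
Step 10 — Power factor: PF = P/|S| = 0.522 (lagging).

(a) P = 3.731 W  (b) Q = 6.096 VAR  (c) S = 7.147 VA  (d) PF = 0.522 (lagging)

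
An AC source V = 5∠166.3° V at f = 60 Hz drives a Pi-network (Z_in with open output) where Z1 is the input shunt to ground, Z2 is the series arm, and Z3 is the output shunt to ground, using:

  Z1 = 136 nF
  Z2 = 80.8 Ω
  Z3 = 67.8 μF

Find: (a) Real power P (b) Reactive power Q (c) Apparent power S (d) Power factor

Step 1 — Angular frequency: ω = 2π·f = 2π·60 = 377 rad/s.
Step 2 — Component impedances:
  Z1: Z = 1/(jωC) = -j/(ω·C) = 0 - j1.95e+04 Ω
  Z2: Z = R = 80.8 Ω
  Z3: Z = 1/(jωC) = -j/(ω·C) = 0 - j39.12 Ω
Step 3 — With open output, the series arm Z2 and the output shunt Z3 appear in series to ground: Z2 + Z3 = 80.8 - j39.12 Ω.
Step 4 — Parallel with input shunt Z1: Z_in = Z1 || (Z2 + Z3) = 80.48 - j39.38 Ω = 89.59∠-26.1° Ω.
Step 5 — Source phasor: V = 5∠166.3° V = -4.858 + j1.184 V.
Step 6 — Current: I = V / Z = -0.05451 - j0.01196 A = 0.05581∠-167.6° A.
Step 7 — Complex power: S = V·I* = 0.2506 - j0.1226 VA.
Step 8 — Real power: P = Re(S) = 0.2506 W.
Step 9 — Reactive power: Q = Im(S) = -0.1226 VAR.
Step 10 — Apparent power: |S| = 0.279 VA.
Step 11 — Power factor: PF = P/|S| = 0.8982 (leading).

(a) P = 0.2506 W  (b) Q = -0.1226 VAR  (c) S = 0.279 VA  (d) PF = 0.8982 (leading)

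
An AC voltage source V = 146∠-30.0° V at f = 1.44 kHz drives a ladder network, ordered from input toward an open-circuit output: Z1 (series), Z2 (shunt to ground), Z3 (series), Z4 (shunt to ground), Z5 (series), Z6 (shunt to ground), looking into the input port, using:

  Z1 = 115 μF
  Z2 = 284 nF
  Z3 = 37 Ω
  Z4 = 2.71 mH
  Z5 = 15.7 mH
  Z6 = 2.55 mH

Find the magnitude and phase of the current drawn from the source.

Step 1 — Angular frequency: ω = 2π·f = 2π·1440 = 9048 rad/s.
Step 2 — Component impedances:
  Z1: Z = 1/(jωC) = -j/(ω·C) = 0 - j0.9611 Ω
  Z2: Z = 1/(jωC) = -j/(ω·C) = 0 - j389.2 Ω
  Z3: Z = R = 37 Ω
  Z4: Z = jωL = j·9048·0.00271 = 0 + j24.52 Ω
  Z5: Z = jωL = j·9048·0.0157 = 0 + j142.1 Ω
  Z6: Z = jωL = j·9048·0.00255 = 0 + j23.07 Ω
Step 3 — Ladder network (open output): work backward from the far end, alternating series and parallel combinations. Z_in = 41 + j17.5 Ω = 44.58∠23.1° Ω.
Step 4 — Source phasor: V = 146∠-30.0° V = 126.4 - j73 V.
Step 5 — Ohm's law: I = V / Z_total = (126.4 - j73) / (41 + j17.5) = 1.966 - j2.619 A.
Step 6 — Convert to polar: |I| = 3.275 A, ∠I = -53.1°.

I = 3.275∠-53.1° A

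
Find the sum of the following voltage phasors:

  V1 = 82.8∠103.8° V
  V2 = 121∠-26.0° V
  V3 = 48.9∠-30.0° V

Step 1 — Convert each phasor to rectangular form:
  V1 = 82.8·(cos(103.8°) + j·sin(103.8°)) = -19.75 + j80.41 V
  V2 = 121·(cos(-26.0°) + j·sin(-26.0°)) = 108.8 - j53.04 V
  V3 = 48.9·(cos(-30.0°) + j·sin(-30.0°)) = 42.35 - j24.45 V
Step 2 — Sum components: V_total = 131.4 + j2.917 V.
Step 3 — Convert to polar: |V_total| = 131.4 V, ∠V_total = 1.3°.

V_total = 131.4∠1.3° V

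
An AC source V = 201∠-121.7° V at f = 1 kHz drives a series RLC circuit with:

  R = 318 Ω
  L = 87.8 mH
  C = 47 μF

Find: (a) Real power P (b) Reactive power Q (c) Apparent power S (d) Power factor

Step 1 — Angular frequency: ω = 2π·f = 2π·1000 = 6283 rad/s.
Step 2 — Component impedances:
  R: Z = R = 318 Ω
  L: Z = jωL = j·6283·0.0878 = 0 + j551.7 Ω
  C: Z = 1/(jωC) = -j/(ω·C) = 0 - j3.386 Ω
Step 3 — Series combination: Z_total = R + L + C = 318 + j548.3 Ω = 633.8∠59.9° Ω.
Step 4 — Source phasor: V = 201∠-121.7° V = -105.6 - j171 V.
Step 5 — Current: I = V / Z = -0.317 + j0.008779 A = 0.3171∠178.4° A.
Step 6 — Complex power: S = V·I* = 31.98 + j55.14 VA.
Step 7 — Real power: P = Re(S) = 31.98 W.
Step 8 — Reactive power: Q = Im(S) = 55.14 VAR.
Step 9 — Apparent power: |S| = 63.74 VA.
Step 10 — Power factor: PF = P/|S| = 0.5017 (lagging).

(a) P = 31.98 W  (b) Q = 55.14 VAR  (c) S = 63.74 VA  (d) PF = 0.5017 (lagging)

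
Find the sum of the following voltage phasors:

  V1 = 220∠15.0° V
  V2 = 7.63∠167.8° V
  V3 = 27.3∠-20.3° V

Step 1 — Convert each phasor to rectangular form:
  V1 = 220·(cos(15.0°) + j·sin(15.0°)) = 212.5 + j56.94 V
  V2 = 7.63·(cos(167.8°) + j·sin(167.8°)) = -7.458 + j1.612 V
  V3 = 27.3·(cos(-20.3°) + j·sin(-20.3°)) = 25.6 - j9.471 V
Step 2 — Sum components: V_total = 230.7 + j49.08 V.
Step 3 — Convert to polar: |V_total| = 235.8 V, ∠V_total = 12.0°.

V_total = 235.8∠12.0° V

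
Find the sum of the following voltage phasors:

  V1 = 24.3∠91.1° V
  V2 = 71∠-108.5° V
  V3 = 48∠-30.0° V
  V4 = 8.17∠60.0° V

Step 1 — Convert each phasor to rectangular form:
  V1 = 24.3·(cos(91.1°) + j·sin(91.1°)) = -0.4665 + j24.3 V
  V2 = 71·(cos(-108.5°) + j·sin(-108.5°)) = -22.53 - j67.33 V
  V3 = 48·(cos(-30.0°) + j·sin(-30.0°)) = 41.57 - j24 V
  V4 = 8.17·(cos(60.0°) + j·sin(60.0°)) = 4.085 + j7.075 V
Step 2 — Sum components: V_total = 22.66 - j59.96 V.
Step 3 — Convert to polar: |V_total| = 64.1 V, ∠V_total = -69.3°.

V_total = 64.1∠-69.3° V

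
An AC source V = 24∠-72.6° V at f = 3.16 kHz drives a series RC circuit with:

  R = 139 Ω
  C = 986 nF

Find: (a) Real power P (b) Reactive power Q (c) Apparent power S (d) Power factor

Step 1 — Angular frequency: ω = 2π·f = 2π·3160 = 1.985e+04 rad/s.
Step 2 — Component impedances:
  R: Z = R = 139 Ω
  C: Z = 1/(jωC) = -j/(ω·C) = 0 - j51.08 Ω
Step 3 — Series combination: Z_total = R + C = 139 - j51.08 Ω = 148.1∠-20.2° Ω.
Step 4 — Source phasor: V = 24∠-72.6° V = 7.177 - j22.9 V.
Step 5 — Current: I = V / Z = 0.09883 - j0.1284 A = 0.1621∠-52.4° A.
Step 6 — Complex power: S = V·I* = 3.651 - j1.342 VA.
Step 7 — Real power: P = Re(S) = 3.651 W.
Step 8 — Reactive power: Q = Im(S) = -1.342 VAR.
Step 9 — Apparent power: |S| = 3.89 VA.
Step 10 — Power factor: PF = P/|S| = 0.9386 (leading).

(a) P = 3.651 W  (b) Q = -1.342 VAR  (c) S = 3.89 VA  (d) PF = 0.9386 (leading)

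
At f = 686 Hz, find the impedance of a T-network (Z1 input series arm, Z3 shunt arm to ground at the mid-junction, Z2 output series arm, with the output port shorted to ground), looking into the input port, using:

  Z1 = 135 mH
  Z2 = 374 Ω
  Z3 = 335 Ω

Step 1 — Angular frequency: ω = 2π·f = 2π·686 = 4310 rad/s.
Step 2 — Component impedances:
  Z1: Z = jωL = j·4310·0.135 = 0 + j581.9 Ω
  Z2: Z = R = 374 Ω
  Z3: Z = R = 335 Ω
Step 3 — With the output port shorted to ground, the output series arm Z2 runs from the junction to ground; the shunt arm Z3 also runs from the junction to ground. They appear in parallel: Z3 || Z2 = 176.7 Ω.
Step 4 — Series with input arm Z1: Z_in = Z1 + (Z3 || Z2) = 176.7 + j581.9 Ω = 608.1∠73.1° Ω.

Z = 176.7 + j581.9 Ω = 608.1∠73.1° Ω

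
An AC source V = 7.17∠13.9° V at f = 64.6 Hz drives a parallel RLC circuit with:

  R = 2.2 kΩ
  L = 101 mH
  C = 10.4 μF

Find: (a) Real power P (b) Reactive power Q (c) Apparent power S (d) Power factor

Step 1 — Angular frequency: ω = 2π·f = 2π·64.6 = 405.9 rad/s.
Step 2 — Component impedances:
  R: Z = R = 2200 Ω
  L: Z = jωL = j·405.9·0.101 = 0 + j41 Ω
  C: Z = 1/(jωC) = -j/(ω·C) = 0 - j236.9 Ω
Step 3 — Parallel combination: 1/Z_total = 1/R + 1/L + 1/C; Z_total = 1.117 + j49.55 Ω = 49.56∠88.7° Ω.
Step 4 — Source phasor: V = 7.17∠13.9° V = 6.96 + j1.722 V.
Step 5 — Current: I = V / Z = 0.03791 - j0.1396 A = 0.1447∠-74.8° A.
Step 6 — Complex power: S = V·I* = 0.02337 + j1.037 VA.
Step 7 — Real power: P = Re(S) = 0.02337 W.
Step 8 — Reactive power: Q = Im(S) = 1.037 VAR.
Step 9 — Apparent power: |S| = 1.037 VA.
Step 10 — Power factor: PF = P/|S| = 0.02253 (lagging).

(a) P = 0.02337 W  (b) Q = 1.037 VAR  (c) S = 1.037 VA  (d) PF = 0.02253 (lagging)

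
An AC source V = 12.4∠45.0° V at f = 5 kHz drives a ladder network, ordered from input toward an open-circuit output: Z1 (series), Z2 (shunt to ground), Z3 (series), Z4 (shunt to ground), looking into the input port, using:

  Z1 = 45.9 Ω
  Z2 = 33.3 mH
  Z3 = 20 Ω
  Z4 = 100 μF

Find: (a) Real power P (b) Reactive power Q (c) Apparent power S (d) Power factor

Step 1 — Angular frequency: ω = 2π·f = 2π·5000 = 3.142e+04 rad/s.
Step 2 — Component impedances:
  Z1: Z = R = 45.9 Ω
  Z2: Z = jωL = j·3.142e+04·0.0333 = 0 + j1046 Ω
  Z3: Z = R = 20 Ω
  Z4: Z = 1/(jωC) = -j/(ω·C) = 0 - j0.3183 Ω
Step 3 — Ladder network (open output): work backward from the far end, alternating series and parallel combinations. Z_in = 65.9 + j0.06416 Ω = 65.9∠0.1° Ω.
Step 4 — Source phasor: V = 12.4∠45.0° V = 8.768 + j8.768 V.
Step 5 — Current: I = V / Z = 0.1332 + j0.1329 A = 0.1881∠44.9° A.
Step 6 — Complex power: S = V·I* = 2.333 + j0.002271 VA.
Step 7 — Real power: P = Re(S) = 2.333 W.
Step 8 — Reactive power: Q = Im(S) = 0.002271 VAR.
Step 9 — Apparent power: |S| = 2.333 VA.
Step 10 — Power factor: PF = P/|S| = 1 (lagging).

(a) P = 2.333 W  (b) Q = 0.002271 VAR  (c) S = 2.333 VA  (d) PF = 1 (lagging)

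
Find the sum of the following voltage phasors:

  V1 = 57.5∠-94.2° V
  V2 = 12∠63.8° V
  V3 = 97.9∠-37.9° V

Step 1 — Convert each phasor to rectangular form:
  V1 = 57.5·(cos(-94.2°) + j·sin(-94.2°)) = -4.211 - j57.35 V
  V2 = 12·(cos(63.8°) + j·sin(63.8°)) = 5.298 + j10.77 V
  V3 = 97.9·(cos(-37.9°) + j·sin(-37.9°)) = 77.25 - j60.14 V
Step 2 — Sum components: V_total = 78.34 - j106.7 V.
Step 3 — Convert to polar: |V_total| = 132.4 V, ∠V_total = -53.7°.

V_total = 132.4∠-53.7° V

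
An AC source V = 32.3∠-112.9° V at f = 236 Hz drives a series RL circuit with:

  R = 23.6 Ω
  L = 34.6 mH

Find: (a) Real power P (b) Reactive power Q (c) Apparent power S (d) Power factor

Step 1 — Angular frequency: ω = 2π·f = 2π·236 = 1483 rad/s.
Step 2 — Component impedances:
  R: Z = R = 23.6 Ω
  L: Z = jωL = j·1483·0.0346 = 0 + j51.31 Ω
Step 3 — Series combination: Z_total = R + L = 23.6 + j51.31 Ω = 56.47∠65.3° Ω.
Step 4 — Source phasor: V = 32.3∠-112.9° V = -12.57 - j29.75 V.
Step 5 — Current: I = V / Z = -0.5717 - j0.01798 A = 0.5719∠-178.2° A.
Step 6 — Complex power: S = V·I* = 7.72 + j16.78 VA.
Step 7 — Real power: P = Re(S) = 7.72 W.
Step 8 — Reactive power: Q = Im(S) = 16.78 VAR.
Step 9 — Apparent power: |S| = 18.47 VA.
Step 10 — Power factor: PF = P/|S| = 0.4179 (lagging).

(a) P = 7.72 W  (b) Q = 16.78 VAR  (c) S = 18.47 VA  (d) PF = 0.4179 (lagging)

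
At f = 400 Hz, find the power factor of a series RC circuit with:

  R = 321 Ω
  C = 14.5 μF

Step 1 — Angular frequency: ω = 2π·f = 2π·400 = 2513 rad/s.
Step 2 — Component impedances:
  R: Z = R = 321 Ω
  C: Z = 1/(jωC) = -j/(ω·C) = 0 - j27.44 Ω
Step 3 — Series combination: Z_total = R + C = 321 - j27.44 Ω = 322.2∠-4.9° Ω.
Step 4 — Power factor: PF = cos(φ) = Re(Z)/|Z| = 321/322.17 = 0.9964.
Step 5 — Type: Im(Z) = -27.44 ⇒ leading (phase φ = -4.9°).

PF = 0.9964 (leading, φ = -4.9°)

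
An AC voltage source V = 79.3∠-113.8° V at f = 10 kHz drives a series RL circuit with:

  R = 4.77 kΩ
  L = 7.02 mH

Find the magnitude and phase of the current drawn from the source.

Step 1 — Angular frequency: ω = 2π·f = 2π·1e+04 = 6.283e+04 rad/s.
Step 2 — Component impedances:
  R: Z = R = 4770 Ω
  L: Z = jωL = j·6.283e+04·0.00702 = 0 + j441.1 Ω
Step 3 — Series combination: Z_total = R + L = 4770 + j441.1 Ω = 4790∠5.3° Ω.
Step 4 — Source phasor: V = 79.3∠-113.8° V = -32 - j72.56 V.
Step 5 — Ohm's law: I = V / Z_total = (-32 - j72.56) / (4770 + j441.1) = -0.008047 - j0.01447 A.
Step 6 — Convert to polar: |I| = 0.01655 A, ∠I = -119.1°.

I = 0.01655∠-119.1° A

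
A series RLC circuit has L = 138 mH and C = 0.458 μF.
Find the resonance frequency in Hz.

Step 1 — Resonance condition Im(Z)=0 gives ω₀ = 1/√(LC).
Step 2 — ω₀ = 1/√(0.138·4.58e-07) = 3978 rad/s.
Step 3 — f₀ = ω₀/(2π) = 633.1 Hz.

f₀ = 633.1 Hz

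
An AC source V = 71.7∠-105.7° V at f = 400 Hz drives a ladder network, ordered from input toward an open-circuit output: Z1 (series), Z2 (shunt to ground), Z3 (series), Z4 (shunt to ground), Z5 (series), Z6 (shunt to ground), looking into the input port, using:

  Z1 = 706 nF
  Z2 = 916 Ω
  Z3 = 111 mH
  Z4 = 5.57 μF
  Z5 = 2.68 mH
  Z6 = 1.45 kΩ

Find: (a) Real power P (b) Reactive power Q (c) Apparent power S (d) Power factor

Step 1 — Angular frequency: ω = 2π·f = 2π·400 = 2513 rad/s.
Step 2 — Component impedances:
  Z1: Z = 1/(jωC) = -j/(ω·C) = 0 - j563.6 Ω
  Z2: Z = R = 916 Ω
  Z3: Z = jωL = j·2513·0.111 = 0 + j279 Ω
  Z4: Z = 1/(jωC) = -j/(ω·C) = 0 - j71.43 Ω
  Z5: Z = jωL = j·2513·0.00268 = 0 + j6.736 Ω
  Z6: Z = R = 1450 Ω
Step 3 — Ladder network (open output): work backward from the far end, alternating series and parallel combinations. Z_in = 47.79 - j367.5 Ω = 370.6∠-82.6° Ω.
Step 4 — Source phasor: V = 71.7∠-105.7° V = -19.4 - j69.02 V.
Step 5 — Current: I = V / Z = 0.178 - j0.07594 A = 0.1935∠-23.1° A.
Step 6 — Complex power: S = V·I* = 1.789 - j13.76 VA.
Step 7 — Real power: P = Re(S) = 1.789 W.
Step 8 — Reactive power: Q = Im(S) = -13.76 VAR.
Step 9 — Apparent power: |S| = 13.87 VA.
Step 10 — Power factor: PF = P/|S| = 0.129 (leading).

(a) P = 1.789 W  (b) Q = -13.76 VAR  (c) S = 13.87 VA  (d) PF = 0.129 (leading)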